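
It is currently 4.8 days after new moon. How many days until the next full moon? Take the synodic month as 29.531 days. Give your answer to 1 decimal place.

10.0 days

Full moon is 0.5 of the way through the cycle: age 0.5 × 29.531 = 14.765 d.
That is 14.765 − 4.8 = 9.965 days ahead.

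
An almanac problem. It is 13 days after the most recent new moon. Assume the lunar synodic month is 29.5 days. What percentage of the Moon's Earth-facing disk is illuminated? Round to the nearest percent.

Phase angle: θ = 360°·(13 d)/(29.5 d) = 158.6°.
cos 158.6° = (-0.931), so f = (1 − (-0.931))/2 = 0.966, so 97%.

97%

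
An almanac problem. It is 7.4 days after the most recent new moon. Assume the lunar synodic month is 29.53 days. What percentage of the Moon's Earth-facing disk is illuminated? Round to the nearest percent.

Elongation θ = 360° × 7.4/29.53 ≈ 90.2°.
Illuminated fraction = (1 − cos 90.2°)/2 = (1 − (-0.004))/2 ≈ 0.502, so 50%.

50%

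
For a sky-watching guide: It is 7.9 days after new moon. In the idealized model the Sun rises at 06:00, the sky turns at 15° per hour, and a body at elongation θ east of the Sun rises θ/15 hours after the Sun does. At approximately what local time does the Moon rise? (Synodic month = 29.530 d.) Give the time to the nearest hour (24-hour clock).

12:00

Phase angle: θ = 360°·(7.9 d)/(29.530 d) = 96.3°.
The Moon trails the Sun by θ/15 = 96.3/15 ≈ 6.42 hours.
06:00 + 6.42 h ≈ 12:25 → 12:00 to the nearest hour.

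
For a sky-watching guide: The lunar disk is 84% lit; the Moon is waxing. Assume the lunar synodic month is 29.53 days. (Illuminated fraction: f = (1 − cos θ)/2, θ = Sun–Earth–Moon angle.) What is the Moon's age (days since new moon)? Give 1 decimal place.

10.9 days

From f = (1 − cos θ)/2: cos θ = 1 − 2×0.84 = -0.680; arccos → 132.8°.
Before full moon the principal value applies: θ = 132.8°.
That fraction of the synodic month is 132.8/360 × 29.53 d ≈ 10.90 d.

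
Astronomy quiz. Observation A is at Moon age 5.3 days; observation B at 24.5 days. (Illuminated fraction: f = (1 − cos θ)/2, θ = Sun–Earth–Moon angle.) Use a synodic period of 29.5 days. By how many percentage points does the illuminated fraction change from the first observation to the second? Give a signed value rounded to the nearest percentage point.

-3 percentage points

First observation: θ = 360°·5.3/29.5 = 64.7°, so f = 0.286.
Second observation: θ = 299.0°, f = 0.258.
Δf = 0.258 − 0.286 = -0.028, i.e. -3 pp.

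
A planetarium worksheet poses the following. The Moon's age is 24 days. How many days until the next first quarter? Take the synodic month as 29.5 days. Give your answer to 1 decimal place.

First quarter occurs at elongation 90°, i.e. at age 29.5 × 90/360 = 7.375 d.
Already past this cycle's first quarter; the next is at 7.375 + 29.5 = 36.875 d, so 36.875 − 24 = 12.875 days.

12.9 days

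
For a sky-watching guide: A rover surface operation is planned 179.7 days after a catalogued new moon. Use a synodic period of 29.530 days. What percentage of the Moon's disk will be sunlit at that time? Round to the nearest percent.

7%

Reduce mod P: 179.7 − 6×29.530 = 2.52 d into the current lunation.
Phase angle: θ = 360°·(2.52 d)/(29.530 d) = 30.7°.
Illuminated fraction = (1 − cos 30.7°)/2 = (1 − 0.860)/2 ≈ 0.070, so 7%.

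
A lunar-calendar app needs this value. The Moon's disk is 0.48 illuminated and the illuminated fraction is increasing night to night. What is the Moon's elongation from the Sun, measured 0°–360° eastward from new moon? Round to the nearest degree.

Invert f = (1 − cos θ)/2 to get cos θ = 1 − 2(0.48) = 0.040, hence θ₀ = arccos 0.040 = 87.7°.
Before full moon the principal value applies: θ = 87.7°.

88°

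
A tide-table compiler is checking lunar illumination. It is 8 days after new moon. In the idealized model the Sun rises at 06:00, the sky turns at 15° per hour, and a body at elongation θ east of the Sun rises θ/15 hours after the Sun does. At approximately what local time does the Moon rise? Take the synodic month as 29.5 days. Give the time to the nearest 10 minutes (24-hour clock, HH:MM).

The Moon has covered 8/29.5 of its cycle, so θ ≈ 360° × 8/29.5 = 97.6°.
Delay after the Sun = 97.6° / (15°/h) ≈ 6.51 h.
06:00 + 6.508 h ≈ 12:31 → 12:30 to the nearest ten minutes.

12:30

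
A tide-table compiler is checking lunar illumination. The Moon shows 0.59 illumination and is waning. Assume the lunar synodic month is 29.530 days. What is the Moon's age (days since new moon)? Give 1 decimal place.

cos θ = 1 − 2f = -0.180, giving a principal value of 100.4°.
Since the Moon is past full (waning), take the reflex angle: θ = 360° − 100.4° = 259.6°.
At 360°/29.530 d per day, 259.6° corresponds to 21.30 days.

21.3 days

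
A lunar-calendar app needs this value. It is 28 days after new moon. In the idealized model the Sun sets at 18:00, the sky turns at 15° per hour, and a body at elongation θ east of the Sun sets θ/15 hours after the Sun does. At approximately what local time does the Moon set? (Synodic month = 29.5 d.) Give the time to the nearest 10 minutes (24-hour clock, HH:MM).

Elongation θ = 360° × 28/29.5 ≈ 341.7°.
Delay after the Sun = 341.7° / (15°/h) ≈ 22.78 h.
18:00 + 22.780 h ≈ 16:47 → 16:50 to the nearest ten minutes.

16:50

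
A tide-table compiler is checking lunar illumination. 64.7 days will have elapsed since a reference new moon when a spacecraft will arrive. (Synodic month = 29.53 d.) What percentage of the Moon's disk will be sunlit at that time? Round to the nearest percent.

64.7/29.53 = 2.191 lunations, so 2 complete cycles and 5.64 d into the next.
Phase angle: θ = 360°·(5.64 d)/(29.53 d) = 68.8°.
Illuminated fraction = (1 − cos 68.8°)/2 = (1 − 0.362)/2 ≈ 0.319, so 32%.

32%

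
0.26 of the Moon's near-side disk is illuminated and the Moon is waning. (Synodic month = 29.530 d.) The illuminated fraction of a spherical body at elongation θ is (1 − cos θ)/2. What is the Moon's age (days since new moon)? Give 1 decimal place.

Invert f = (1 − cos θ)/2 to get cos θ = 1 − 2(0.26) = 0.480, hence θ₀ = arccos 0.480 = 61.3°.
A waning Moon lies in 180°–360°, so θ = 360° − 61.3° = 298.7°.
That fraction of the synodic month is 298.7/360 × 29.530 d ≈ 24.50 d.

24.5 days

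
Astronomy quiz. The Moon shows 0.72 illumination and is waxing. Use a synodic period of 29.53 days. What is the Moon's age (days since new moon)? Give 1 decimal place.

9.5 days

From f = (1 − cos θ)/2: cos θ = 1 − 2×0.72 = -0.440; arccos → 116.1°.
Waxing ⇒ before full, so θ = 116.1°.
Age = 29.53 × 116.1°/360° ≈ 9.52 days.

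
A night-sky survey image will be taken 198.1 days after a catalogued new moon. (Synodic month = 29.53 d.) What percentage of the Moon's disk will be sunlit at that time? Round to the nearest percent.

63%

198.1 d spans 6 complete synodic months (6 × 29.53 = 177.18 d) plus 20.92 d.
Phase angle: θ = 360°·(20.92 d)/(29.53 d) = 255.0°.
cos 255.0° = (-0.258), so f = (1 − (-0.258))/2 = 0.629, so 63%.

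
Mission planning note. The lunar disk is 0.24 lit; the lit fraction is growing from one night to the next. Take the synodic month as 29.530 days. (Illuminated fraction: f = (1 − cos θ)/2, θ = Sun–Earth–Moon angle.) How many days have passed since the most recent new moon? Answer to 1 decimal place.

From f = (1 − cos θ)/2: cos θ = 1 − 2×0.24 = 0.520; arccos → 58.7°.
The Moon is waxing (0°–180°), so θ = 58.7° directly.
Age = 29.530 × 58.7°/360° ≈ 4.81 days.

4.8 days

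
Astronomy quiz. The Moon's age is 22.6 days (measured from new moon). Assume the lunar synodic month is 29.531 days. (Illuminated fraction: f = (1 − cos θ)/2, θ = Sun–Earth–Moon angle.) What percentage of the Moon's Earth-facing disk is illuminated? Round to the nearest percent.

45%

Elongation θ = 360° × 22.6/29.531 ≈ 275.5°.
cos 275.5° = 0.096, so f = (1 − 0.096)/2 = 0.452, so 45%.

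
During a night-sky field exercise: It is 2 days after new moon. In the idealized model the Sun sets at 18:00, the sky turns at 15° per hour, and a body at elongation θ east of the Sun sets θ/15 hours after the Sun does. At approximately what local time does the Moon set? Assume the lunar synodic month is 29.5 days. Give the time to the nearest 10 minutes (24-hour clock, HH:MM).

The Moon has covered 2/29.5 of its cycle, so θ ≈ 360° × 2/29.5 = 24.4°.
At 15° of sky rotation per hour, 24.4° corresponds to a 1.63 h lag.
18:00 + 1.627 h ≈ 19:38 → 19:40 to the nearest ten minutes.

19:40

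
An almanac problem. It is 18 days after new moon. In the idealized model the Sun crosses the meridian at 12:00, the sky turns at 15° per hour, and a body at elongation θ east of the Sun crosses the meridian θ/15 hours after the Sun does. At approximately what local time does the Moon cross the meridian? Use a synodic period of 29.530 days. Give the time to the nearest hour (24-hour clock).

The Moon has covered 18/29.530 of its cycle, so θ ≈ 360° × 18/29.530 = 219.4°.
Delay after the Sun = 219.4° / (15°/h) ≈ 14.63 h.
12:00 + 14.63 h ≈ 02:38 → 03:00 to the nearest hour.

03:00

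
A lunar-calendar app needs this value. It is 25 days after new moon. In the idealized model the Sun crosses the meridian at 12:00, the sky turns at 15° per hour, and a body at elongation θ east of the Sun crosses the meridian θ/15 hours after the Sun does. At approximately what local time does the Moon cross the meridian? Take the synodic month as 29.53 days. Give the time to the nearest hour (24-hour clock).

08:00

Phase angle: θ = 360°·(25 d)/(29.53 d) = 304.8°.
Delay after the Sun = 304.8° / (15°/h) ≈ 20.32 h.
12:00 + 20.32 h ≈ 08:19 → 08:00 to the nearest hour.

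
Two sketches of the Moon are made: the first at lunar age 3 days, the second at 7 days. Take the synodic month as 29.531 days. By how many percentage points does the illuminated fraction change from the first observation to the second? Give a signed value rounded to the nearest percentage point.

θ₁ = 360° × 3/29.531 = 36.6°, f₁ = (1 − cos θ₁)/2 = 0.098.
θ₂ = 360° × 7/29.531 = 85.3°, f₂ = (1 − cos θ₂)/2 = 0.459.
Change = f₂ − f₁ = +0.361 → +36 percentage points.

+36 pp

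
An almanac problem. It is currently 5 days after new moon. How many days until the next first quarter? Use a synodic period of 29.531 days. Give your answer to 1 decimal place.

2.4 days

First quarter is 0.25 of the way through the cycle: age 0.25 × 29.531 = 7.383 d.
That is 7.383 − 5 = 2.383 days ahead.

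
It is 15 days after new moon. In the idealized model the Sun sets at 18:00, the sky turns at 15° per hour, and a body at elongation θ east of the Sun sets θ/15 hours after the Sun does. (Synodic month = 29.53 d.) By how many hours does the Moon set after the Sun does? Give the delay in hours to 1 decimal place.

12.2 h

The Moon has covered 15/29.53 of its cycle, so θ ≈ 360° × 15/29.53 = 182.9°.
The Moon trails the Sun by θ/15 = 182.9/15 ≈ 12.19 hours.
So the Moon sets 12.19 h after the Sun.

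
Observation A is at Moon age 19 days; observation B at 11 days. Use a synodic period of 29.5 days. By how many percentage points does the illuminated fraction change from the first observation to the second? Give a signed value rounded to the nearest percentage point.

First observation: θ = 360°·19/29.5 = 231.9°, so f = 0.809.
Second observation: θ = 134.2°, f = 0.849.
Δf = 0.849 − 0.809 = +0.040, i.e. +4 pp.

+4 percentage points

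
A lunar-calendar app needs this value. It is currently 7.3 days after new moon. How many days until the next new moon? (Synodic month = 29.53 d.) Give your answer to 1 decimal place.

22.2 days

One full lunation from the last new moon is 29.53 d; remaining = 29.53 − 7.3 = 22.230 d.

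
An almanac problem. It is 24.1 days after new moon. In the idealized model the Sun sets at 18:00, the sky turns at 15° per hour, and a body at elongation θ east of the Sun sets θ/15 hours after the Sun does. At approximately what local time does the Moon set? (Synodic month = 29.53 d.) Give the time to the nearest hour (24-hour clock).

14:00

Elongation θ = 360° × 24.1/29.53 ≈ 293.8°.
Delay after the Sun = 293.8° / (15°/h) ≈ 19.59 h.
18:00 + 19.59 h ≈ 13:35 → 14:00 to the nearest hour.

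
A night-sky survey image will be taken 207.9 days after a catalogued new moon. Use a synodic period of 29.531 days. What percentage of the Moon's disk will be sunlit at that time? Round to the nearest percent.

207.9/29.531 = 7.040 lunations, so 7 complete cycles and 1.18 d into the next.
Phase angle: θ = 360°·(1.18 d)/(29.531 d) = 14.4°.
With cos θ = 0.968, the lit fraction is (1 − 0.968)/2 ≈ 0.016, so 2%.

2%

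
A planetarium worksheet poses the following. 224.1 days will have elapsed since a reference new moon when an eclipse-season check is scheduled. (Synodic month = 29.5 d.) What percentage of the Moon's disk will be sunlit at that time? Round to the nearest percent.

91%

224.1/29.5 = 7.597 lunations, so 7 complete cycles and 17.60 d into the next.
The Moon has covered 17.60/29.5 of its cycle, so θ ≈ 360° × 17.60/29.5 = 214.8°.
cos 214.8° = (-0.821), so f = (1 − (-0.821))/2 = 0.911, so 91%.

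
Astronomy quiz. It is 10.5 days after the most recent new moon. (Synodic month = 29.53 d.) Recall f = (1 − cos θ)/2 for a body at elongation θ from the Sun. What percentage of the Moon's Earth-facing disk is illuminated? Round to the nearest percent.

Phase angle: θ = 360°·(10.5 d)/(29.53 d) = 128.0°.
With cos θ = (-0.616), the lit fraction is (1 − (-0.616))/2 ≈ 0.808, so 81%.

81%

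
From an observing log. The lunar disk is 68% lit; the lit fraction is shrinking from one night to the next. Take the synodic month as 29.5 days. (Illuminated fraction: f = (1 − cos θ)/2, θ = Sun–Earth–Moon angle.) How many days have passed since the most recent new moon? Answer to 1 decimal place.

Invert f = (1 − cos θ)/2 to get cos θ = 1 − 2(0.68) = -0.360, hence θ₀ = arccos -0.360 = 111.1°.
Since the Moon is past full (waning), take the reflex angle: θ = 360° − 111.1° = 248.9°.
That fraction of the synodic month is 248.9/360 × 29.5 d ≈ 20.40 d.

20.4 days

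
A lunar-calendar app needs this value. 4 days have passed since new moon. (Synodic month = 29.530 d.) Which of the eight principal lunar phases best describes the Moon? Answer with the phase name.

θ ≈ 360° × 4/29.530 = 49°, which falls in the waxing crescent sector.

waxing crescent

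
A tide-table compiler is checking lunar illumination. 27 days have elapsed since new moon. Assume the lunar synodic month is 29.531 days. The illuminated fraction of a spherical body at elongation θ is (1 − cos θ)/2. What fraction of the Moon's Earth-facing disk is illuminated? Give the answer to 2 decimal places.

0.07

The Moon has covered 27/29.531 of its cycle, so θ ≈ 360° × 27/29.531 = 329.1°.
cos 329.1° = 0.858, so f = (1 − 0.858)/2 = 0.071.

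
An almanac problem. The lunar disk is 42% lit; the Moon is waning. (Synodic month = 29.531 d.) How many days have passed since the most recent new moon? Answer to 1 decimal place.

cos θ = 1 − 2f = 0.160, giving a principal value of 80.8°.
A waning Moon lies in 180°–360°, so θ = 360° − 80.8° = 279.2°.
Age = 29.531 × 279.2°/360° ≈ 22.90 days.

22.9 days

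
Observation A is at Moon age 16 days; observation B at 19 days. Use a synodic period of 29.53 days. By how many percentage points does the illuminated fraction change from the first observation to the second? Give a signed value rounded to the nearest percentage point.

-17 percentage points

θ₁ = 360° × 16/29.53 = 195.1°, f₁ = (1 − cos θ₁)/2 = 0.983.
θ₂ = 360° × 19/29.53 = 231.6°, f₂ = (1 − cos θ₂)/2 = 0.810.
Change = f₂ − f₁ = -0.172 → -17 percentage points.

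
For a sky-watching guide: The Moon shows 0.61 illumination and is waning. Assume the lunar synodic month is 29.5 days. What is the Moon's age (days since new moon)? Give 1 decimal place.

From f = (1 − cos θ)/2: cos θ = 1 − 2×0.61 = -0.220; arccos → 102.7°.
Waning ⇒ past full, so θ = 360° − 102.7° = 257.3°.
At 360°/29.5 d per day, 257.3° corresponds to 21.08 days.

21.1 days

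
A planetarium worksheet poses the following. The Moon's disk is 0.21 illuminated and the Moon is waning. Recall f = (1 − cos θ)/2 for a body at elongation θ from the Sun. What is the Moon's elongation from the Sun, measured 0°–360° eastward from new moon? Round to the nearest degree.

cos θ = 1 − 2f = 0.580, giving a principal value of 54.5°.
Since the Moon is past full (waning), take the reflex angle: θ = 360° − 54.5° = 305.5°.

305°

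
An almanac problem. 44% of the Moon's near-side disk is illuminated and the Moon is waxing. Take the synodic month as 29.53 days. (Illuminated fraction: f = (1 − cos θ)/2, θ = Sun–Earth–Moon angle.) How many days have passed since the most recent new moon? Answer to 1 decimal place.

From f = (1 − cos θ)/2: cos θ = 1 − 2×0.44 = 0.120; arccos → 83.1°.
Waxing ⇒ before full, so θ = 83.1°.
Age = 29.53 × 83.1°/360° ≈ 6.82 days.

6.8 days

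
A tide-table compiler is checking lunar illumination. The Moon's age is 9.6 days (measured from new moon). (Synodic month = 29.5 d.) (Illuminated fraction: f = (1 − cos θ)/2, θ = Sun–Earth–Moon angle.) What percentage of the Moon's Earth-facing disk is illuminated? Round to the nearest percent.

73%

The Moon has covered 9.6/29.5 of its cycle, so θ ≈ 360° × 9.6/29.5 = 117.2°.
Illuminated fraction = (1 − cos 117.2°)/2 = (1 − (-0.456))/2 ≈ 0.728, so 73%.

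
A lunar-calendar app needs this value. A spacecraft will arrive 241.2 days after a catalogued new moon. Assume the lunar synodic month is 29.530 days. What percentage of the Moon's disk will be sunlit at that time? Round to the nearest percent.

241.2 d spans 8 complete synodic months (8 × 29.530 = 236.24 d) plus 4.96 d.
The Moon has covered 4.96/29.530 of its cycle, so θ ≈ 360° × 4.96/29.530 = 60.5°.
With cos θ = 0.493, the lit fraction is (1 − 0.493)/2 ≈ 0.254, so 25%.

25%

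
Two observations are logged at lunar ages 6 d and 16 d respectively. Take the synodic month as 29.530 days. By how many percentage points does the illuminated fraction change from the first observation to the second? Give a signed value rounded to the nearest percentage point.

+63 pp

θ₁ = 360° × 6/29.530 = 73.1°, f₁ = (1 − cos θ₁)/2 = 0.355.
θ₂ = 360° × 16/29.530 = 195.1°, f₂ = (1 − cos θ₂)/2 = 0.983.
Change = f₂ − f₁ = +0.628 → +63 percentage points.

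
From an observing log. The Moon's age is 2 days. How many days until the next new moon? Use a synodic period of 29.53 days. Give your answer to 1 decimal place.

One full lunation from the last new moon is 29.53 d; remaining = 29.53 − 2 = 27.530 d.

27.5 days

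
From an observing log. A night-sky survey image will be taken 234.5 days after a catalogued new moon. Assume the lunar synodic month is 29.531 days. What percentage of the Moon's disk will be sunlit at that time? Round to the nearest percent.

3%

Reduce mod P: 234.5 − 7×29.531 = 27.78 d into the current lunation.
Elongation θ = 360° × 27.78/29.531 ≈ 338.7°.
With cos θ = 0.932, the lit fraction is (1 − 0.932)/2 ≈ 0.034, so 3%.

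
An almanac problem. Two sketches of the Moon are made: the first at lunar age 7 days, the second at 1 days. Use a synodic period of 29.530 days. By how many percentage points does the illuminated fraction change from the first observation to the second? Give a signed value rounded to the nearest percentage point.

First observation: θ = 360°·7/29.530 = 85.3°, so f = 0.459.
Second observation: θ = 12.2°, f = 0.011.
Δf = 0.011 − 0.459 = -0.448, i.e. -45 pp.

-45 pp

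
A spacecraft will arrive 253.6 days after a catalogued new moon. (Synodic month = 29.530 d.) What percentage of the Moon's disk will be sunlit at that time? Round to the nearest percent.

93%

Reduce mod P: 253.6 − 8×29.530 = 17.36 d into the current lunation.
Elongation θ = 360° × 17.36/29.530 ≈ 211.6°.
cos 211.6° = (-0.851), so f = (1 − (-0.851))/2 = 0.926, so 93%.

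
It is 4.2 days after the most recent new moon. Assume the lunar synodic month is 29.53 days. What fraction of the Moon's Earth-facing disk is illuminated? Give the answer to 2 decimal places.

Elongation θ = 360° × 4.2/29.53 ≈ 51.2°.
With cos θ = 0.627, the lit fraction is (1 − 0.627)/2 ≈ 0.187.

0.19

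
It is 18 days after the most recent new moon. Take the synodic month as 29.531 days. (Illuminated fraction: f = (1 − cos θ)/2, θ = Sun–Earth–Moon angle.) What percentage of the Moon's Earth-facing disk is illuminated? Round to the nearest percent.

89%

Elongation θ = 360° × 18/29.531 ≈ 219.4°.
Illuminated fraction = (1 − cos 219.4°)/2 = (1 − (-0.772))/2 ≈ 0.886, so 89%.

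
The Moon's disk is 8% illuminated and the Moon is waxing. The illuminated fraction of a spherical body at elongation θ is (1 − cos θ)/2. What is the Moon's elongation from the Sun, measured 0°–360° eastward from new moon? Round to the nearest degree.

33°

cos θ = 1 − 2f = 0.840, giving a principal value of 32.9°.
Before full moon the principal value applies: θ = 32.9°.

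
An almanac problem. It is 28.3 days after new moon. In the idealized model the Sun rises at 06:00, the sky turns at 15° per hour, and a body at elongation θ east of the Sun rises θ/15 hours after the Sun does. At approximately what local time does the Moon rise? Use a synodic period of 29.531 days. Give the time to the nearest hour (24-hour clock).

Elongation θ = 360° × 28.3/29.531 ≈ 345.0°.
At 15° of sky rotation per hour, 345.0° corresponds to a 23.00 h lag.
06:00 + 23.00 h ≈ 05:00 → 05:00 to the nearest hour.

05:00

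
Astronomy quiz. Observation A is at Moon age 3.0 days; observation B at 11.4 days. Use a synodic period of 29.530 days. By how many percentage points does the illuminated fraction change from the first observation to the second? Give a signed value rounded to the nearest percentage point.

First observation: θ = 360°·3.0/29.530 = 36.6°, so f = 0.098.
Second observation: θ = 139.0°, f = 0.877.
Δf = 0.877 − 0.098 = +0.779, i.e. +78 pp.

+78 percentage points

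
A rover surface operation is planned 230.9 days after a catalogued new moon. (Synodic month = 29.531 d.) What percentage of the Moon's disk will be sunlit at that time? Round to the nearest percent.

29%

Reduce mod P: 230.9 − 7×29.531 = 24.18 d into the current lunation.
The Moon has covered 24.18/29.531 of its cycle, so θ ≈ 360° × 24.18/29.531 = 294.8°.
With cos θ = 0.420, the lit fraction is (1 − 0.420)/2 ≈ 0.290, so 29%.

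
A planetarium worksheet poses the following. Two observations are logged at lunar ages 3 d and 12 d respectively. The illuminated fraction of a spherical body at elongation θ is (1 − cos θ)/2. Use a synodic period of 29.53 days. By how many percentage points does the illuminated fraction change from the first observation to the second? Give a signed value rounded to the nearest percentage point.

+82 pp

First observation: θ = 360°·3/29.53 = 36.6°, so f = 0.098.
Second observation: θ = 146.3°, f = 0.916.
Δf = 0.916 − 0.098 = +0.817, i.e. +82 pp.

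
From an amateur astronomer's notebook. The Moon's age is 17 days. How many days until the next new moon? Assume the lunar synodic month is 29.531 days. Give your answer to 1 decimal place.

12.5 days

The next new moon completes the synodic month: 29.531 − 17 = 12.531 days.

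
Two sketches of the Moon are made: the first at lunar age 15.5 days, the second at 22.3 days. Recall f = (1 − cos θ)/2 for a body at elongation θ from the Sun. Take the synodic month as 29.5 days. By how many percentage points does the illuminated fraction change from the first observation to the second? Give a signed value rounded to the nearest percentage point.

-51 pp

First observation: θ = 360°·15.5/29.5 = 189.2°, so f = 0.994.
Second observation: θ = 272.1°, f = 0.481.
Δf = 0.481 − 0.994 = -0.512, i.e. -51 pp.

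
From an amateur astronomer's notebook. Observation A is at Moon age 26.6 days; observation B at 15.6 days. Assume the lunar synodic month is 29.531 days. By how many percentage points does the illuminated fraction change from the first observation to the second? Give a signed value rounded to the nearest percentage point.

+90 percentage points

θ₁ = 360° × 26.6/29.531 = 324.3°, f₁ = (1 − cos θ₁)/2 = 0.094.
θ₂ = 360° × 15.6/29.531 = 190.2°, f₂ = (1 − cos θ₂)/2 = 0.992.
Change = f₂ − f₁ = +0.898 → +90 percentage points.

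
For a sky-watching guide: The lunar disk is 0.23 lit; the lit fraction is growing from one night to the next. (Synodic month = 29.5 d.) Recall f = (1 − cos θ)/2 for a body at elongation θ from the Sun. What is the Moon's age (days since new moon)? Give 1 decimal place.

4.7 days

Invert f = (1 − cos θ)/2 to get cos θ = 1 − 2(0.23) = 0.540, hence θ₀ = arccos 0.540 = 57.3°.
Waxing ⇒ before full, so θ = 57.3°.
At 360°/29.5 d per day, 57.3° corresponds to 4.70 days.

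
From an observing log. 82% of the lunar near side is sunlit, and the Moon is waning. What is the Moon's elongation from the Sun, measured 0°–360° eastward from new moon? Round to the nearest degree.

Invert f = (1 − cos θ)/2 to get cos θ = 1 − 2(0.82) = -0.640, hence θ₀ = arccos -0.640 = 129.8°.
Since the Moon is past full (waning), take the reflex angle: θ = 360° − 129.8° = 230.2°.

230°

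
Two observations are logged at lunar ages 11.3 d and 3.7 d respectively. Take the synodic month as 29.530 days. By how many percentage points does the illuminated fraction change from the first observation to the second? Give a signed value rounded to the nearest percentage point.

-72 percentage points

θ₁ = 360° × 11.3/29.530 = 137.8°, f₁ = (1 − cos θ₁)/2 = 0.870.
θ₂ = 360° × 3.7/29.530 = 45.1°, f₂ = (1 − cos θ₂)/2 = 0.147.
Change = f₂ − f₁ = -0.723 → -72 percentage points.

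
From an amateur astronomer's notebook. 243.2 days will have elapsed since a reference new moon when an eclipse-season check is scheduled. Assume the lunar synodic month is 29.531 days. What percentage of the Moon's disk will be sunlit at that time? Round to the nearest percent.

Reduce mod P: 243.2 − 8×29.531 = 6.95 d into the current lunation.
Phase angle: θ = 360°·(6.95 d)/(29.531 d) = 84.7°.
With cos θ = 0.092, the lit fraction is (1 − 0.092)/2 ≈ 0.454, so 45%.

45%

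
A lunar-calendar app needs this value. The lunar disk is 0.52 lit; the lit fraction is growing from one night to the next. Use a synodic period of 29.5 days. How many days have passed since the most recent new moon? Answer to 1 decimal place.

Invert f = (1 − cos θ)/2 to get cos θ = 1 − 2(0.52) = -0.040, hence θ₀ = arccos -0.040 = 92.3°.
Before full moon the principal value applies: θ = 92.3°.
Age = 29.5 × 92.3°/360° ≈ 7.56 days.

7.6 days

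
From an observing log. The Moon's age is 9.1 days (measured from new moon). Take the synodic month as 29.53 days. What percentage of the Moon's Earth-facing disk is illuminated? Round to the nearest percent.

68%

The Moon has covered 9.1/29.53 of its cycle, so θ ≈ 360° × 9.1/29.53 = 110.9°.
Illuminated fraction = (1 − cos 110.9°)/2 = (1 − (-0.357))/2 ≈ 0.679, so 68%.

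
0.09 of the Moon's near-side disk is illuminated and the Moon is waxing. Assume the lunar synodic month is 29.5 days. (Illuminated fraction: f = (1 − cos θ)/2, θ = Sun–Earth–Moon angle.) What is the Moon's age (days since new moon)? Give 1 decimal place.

2.9 days

From f = (1 − cos θ)/2: cos θ = 1 − 2×0.09 = 0.820; arccos → 34.9°.
Waxing ⇒ before full, so θ = 34.9°.
At 360°/29.5 d per day, 34.9° corresponds to 2.86 days.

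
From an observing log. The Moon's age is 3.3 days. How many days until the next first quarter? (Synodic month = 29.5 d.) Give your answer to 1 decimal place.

4.1 days

First quarter occurs at elongation 90°, i.e. at age 29.5 × 90/360 = 7.375 d.
So 4.075 days remain (7.375 − 3.3).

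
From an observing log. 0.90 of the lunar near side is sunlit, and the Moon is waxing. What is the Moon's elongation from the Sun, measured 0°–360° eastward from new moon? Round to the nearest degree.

From f = (1 − cos θ)/2: cos θ = 1 − 2×0.90 = -0.800; arccos → 143.1°.
The Moon is waxing (0°–180°), so θ = 143.1° directly.

143°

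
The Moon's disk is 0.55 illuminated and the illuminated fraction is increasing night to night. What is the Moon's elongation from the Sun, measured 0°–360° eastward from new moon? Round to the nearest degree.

Invert f = (1 − cos θ)/2 to get cos θ = 1 − 2(0.55) = -0.100, hence θ₀ = arccos -0.100 = 95.7°.
The Moon is waxing (0°–180°), so θ = 95.7° directly.

96°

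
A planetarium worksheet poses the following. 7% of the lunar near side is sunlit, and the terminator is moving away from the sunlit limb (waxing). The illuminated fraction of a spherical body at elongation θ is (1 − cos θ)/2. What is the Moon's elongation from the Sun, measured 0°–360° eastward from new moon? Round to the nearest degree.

31°

Invert f = (1 − cos θ)/2 to get cos θ = 1 − 2(0.07) = 0.860, hence θ₀ = arccos 0.860 = 30.7°.
The Moon is waxing (0°–180°), so θ = 30.7° directly.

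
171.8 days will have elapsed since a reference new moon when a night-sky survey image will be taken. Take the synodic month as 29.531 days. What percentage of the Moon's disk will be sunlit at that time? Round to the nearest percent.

171.8 d spans 5 complete synodic months (5 × 29.531 = 147.66 d) plus 24.15 d.
The Moon has covered 24.15/29.531 of its cycle, so θ ≈ 360° × 24.15/29.531 = 294.3°.
cos 294.3° = 0.412, so f = (1 − 0.412)/2 = 0.294, so 29%.

29%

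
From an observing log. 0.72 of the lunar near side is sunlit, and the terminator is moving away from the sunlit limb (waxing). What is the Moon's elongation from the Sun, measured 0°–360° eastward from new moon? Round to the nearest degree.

Invert f = (1 − cos θ)/2 to get cos θ = 1 − 2(0.72) = -0.440, hence θ₀ = arccos -0.440 = 116.1°.
Before full moon the principal value applies: θ = 116.1°.

116°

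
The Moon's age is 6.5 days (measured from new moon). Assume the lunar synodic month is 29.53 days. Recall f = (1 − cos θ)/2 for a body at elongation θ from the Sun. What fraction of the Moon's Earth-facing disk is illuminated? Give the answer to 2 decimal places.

Elongation θ = 360° × 6.5/29.53 ≈ 79.2°.
cos 79.2° = 0.187, so f = (1 − 0.187)/2 = 0.407.

0.41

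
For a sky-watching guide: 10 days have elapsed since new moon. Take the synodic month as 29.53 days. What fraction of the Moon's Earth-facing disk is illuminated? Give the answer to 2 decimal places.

0.76

Phase angle: θ = 360°·(10 d)/(29.53 d) = 121.9°.
cos 121.9° = (-0.529), so f = (1 − (-0.529))/2 = 0.764.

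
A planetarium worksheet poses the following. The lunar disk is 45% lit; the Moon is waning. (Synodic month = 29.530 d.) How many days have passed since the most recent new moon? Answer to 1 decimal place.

From f = (1 − cos θ)/2: cos θ = 1 − 2×0.45 = 0.100; arccos → 84.3°.
Since the Moon is past full (waning), take the reflex angle: θ = 360° − 84.3° = 275.7°.
At 360°/29.530 d per day, 275.7° corresponds to 22.62 days.

22.6 days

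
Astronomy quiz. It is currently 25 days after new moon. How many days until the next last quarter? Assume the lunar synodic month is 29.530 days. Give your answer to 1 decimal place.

26.7 days

Last quarter occurs at elongation 270°, i.e. at age 29.530 × 270/360 = 22.148 d.
Already past this cycle's last quarter; the next is at 22.148 + 29.530 = 51.678 d, so 51.678 − 25 = 26.678 days.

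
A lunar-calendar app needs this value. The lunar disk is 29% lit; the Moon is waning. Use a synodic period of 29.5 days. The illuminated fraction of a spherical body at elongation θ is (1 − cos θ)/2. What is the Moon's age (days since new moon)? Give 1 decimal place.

From f = (1 − cos θ)/2: cos θ = 1 − 2×0.29 = 0.420; arccos → 65.2°.
A waning Moon lies in 180°–360°, so θ = 360° − 65.2° = 294.8°.
Age = 29.5 × 294.8°/360° ≈ 24.16 days.

24.2 days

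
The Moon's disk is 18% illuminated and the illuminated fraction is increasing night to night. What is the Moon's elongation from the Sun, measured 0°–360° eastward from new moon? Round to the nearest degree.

50°

cos θ = 1 − 2f = 0.640, giving a principal value of 50.2°.
Before full moon the principal value applies: θ = 50.2°.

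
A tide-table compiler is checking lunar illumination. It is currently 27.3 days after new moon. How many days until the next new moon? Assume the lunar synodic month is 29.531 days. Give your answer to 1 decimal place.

The next new moon completes the synodic month: 29.531 − 27.3 = 2.231 days.

2.2 days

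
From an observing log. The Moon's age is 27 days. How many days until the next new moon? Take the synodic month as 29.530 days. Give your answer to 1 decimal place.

2.5 days

One full lunation from the last new moon is 29.530 d; remaining = 29.530 − 27 = 2.530 d.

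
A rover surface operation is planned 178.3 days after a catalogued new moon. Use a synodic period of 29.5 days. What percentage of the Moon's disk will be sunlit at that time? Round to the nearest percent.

Reduce mod P: 178.3 − 6×29.5 = 1.30 d into the current lunation.
The Moon has covered 1.30/29.5 of its cycle, so θ ≈ 360° × 1.30/29.5 = 15.9°.
With cos θ = 0.962, the lit fraction is (1 − 0.962)/2 ≈ 0.019, so 2%.

2%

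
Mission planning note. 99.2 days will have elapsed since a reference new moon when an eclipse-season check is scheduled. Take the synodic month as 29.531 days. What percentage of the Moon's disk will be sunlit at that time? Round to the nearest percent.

82%

99.2/29.531 = 3.359 lunations, so 3 complete cycles and 10.61 d into the next.
Elongation θ = 360° × 10.61/29.531 ≈ 129.3°.
Illuminated fraction = (1 − cos 129.3°)/2 = (1 − (-0.633))/2 ≈ 0.817, so 82%.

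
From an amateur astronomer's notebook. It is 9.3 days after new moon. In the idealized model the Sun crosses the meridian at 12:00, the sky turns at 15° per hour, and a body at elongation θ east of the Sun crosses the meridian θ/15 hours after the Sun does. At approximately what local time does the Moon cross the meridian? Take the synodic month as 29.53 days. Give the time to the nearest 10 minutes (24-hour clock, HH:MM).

The Moon has covered 9.3/29.53 of its cycle, so θ ≈ 360° × 9.3/29.53 = 113.4°.
The Moon trails the Sun by θ/15 = 113.4/15 ≈ 7.56 hours.
12:00 + 7.558 h ≈ 19:34 → 19:30 to the nearest ten minutes.

19:30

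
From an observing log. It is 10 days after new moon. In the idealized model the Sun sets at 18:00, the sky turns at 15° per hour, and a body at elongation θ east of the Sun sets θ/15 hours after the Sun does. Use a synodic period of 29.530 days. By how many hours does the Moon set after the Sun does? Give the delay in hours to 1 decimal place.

Elongation θ = 360° × 10/29.530 ≈ 121.9°.
At 15° of sky rotation per hour, 121.9° corresponds to a 8.13 h lag.
So the Moon sets 8.13 h after the Sun.

8.1 h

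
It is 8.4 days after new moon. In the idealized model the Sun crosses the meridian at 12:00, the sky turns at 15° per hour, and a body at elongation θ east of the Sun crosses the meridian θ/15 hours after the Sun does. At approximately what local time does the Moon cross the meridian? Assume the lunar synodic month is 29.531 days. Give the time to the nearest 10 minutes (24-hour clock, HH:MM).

18:50

The Moon has covered 8.4/29.531 of its cycle, so θ ≈ 360° × 8.4/29.531 = 102.4°.
Delay after the Sun = 102.4° / (15°/h) ≈ 6.83 h.
12:00 + 6.827 h ≈ 18:50 → 18:50 to the nearest ten minutes.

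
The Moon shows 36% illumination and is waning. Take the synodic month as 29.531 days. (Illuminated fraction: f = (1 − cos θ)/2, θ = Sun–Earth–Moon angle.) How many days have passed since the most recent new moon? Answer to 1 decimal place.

cos θ = 1 − 2f = 0.280, giving a principal value of 73.7°.
A waning Moon lies in 180°–360°, so θ = 360° − 73.7° = 286.3°.
Age = 29.531 × 286.3°/360° ≈ 23.48 days.

23.5 days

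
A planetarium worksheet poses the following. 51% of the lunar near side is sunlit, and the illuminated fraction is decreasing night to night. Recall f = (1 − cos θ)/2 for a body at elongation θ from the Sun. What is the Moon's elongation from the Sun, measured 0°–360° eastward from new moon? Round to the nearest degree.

269°

From f = (1 − cos θ)/2: cos θ = 1 − 2×0.51 = -0.020; arccos → 91.1°.
A waning Moon lies in 180°–360°, so θ = 360° − 91.1° = 268.9°.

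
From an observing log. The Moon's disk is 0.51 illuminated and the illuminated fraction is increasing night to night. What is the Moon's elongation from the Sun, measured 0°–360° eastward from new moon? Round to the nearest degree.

cos θ = 1 − 2f = -0.020, giving a principal value of 91.1°.
Waxing ⇒ before full, so θ = 91.1°.

91°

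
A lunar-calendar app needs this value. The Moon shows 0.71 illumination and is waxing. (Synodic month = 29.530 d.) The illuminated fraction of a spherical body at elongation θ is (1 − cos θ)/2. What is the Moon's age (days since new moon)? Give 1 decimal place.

9.4 days

cos θ = 1 − 2f = -0.420, giving a principal value of 114.8°.
Waxing ⇒ before full, so θ = 114.8°.
At 360°/29.530 d per day, 114.8° corresponds to 9.42 days.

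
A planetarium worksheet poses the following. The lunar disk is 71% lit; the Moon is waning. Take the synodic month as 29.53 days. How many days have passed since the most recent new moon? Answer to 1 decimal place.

20.1 days

Invert f = (1 − cos θ)/2 to get cos θ = 1 − 2(0.71) = -0.420, hence θ₀ = arccos -0.420 = 114.8°.
Waning ⇒ past full, so θ = 360° − 114.8° = 245.2°.
That fraction of the synodic month is 245.2/360 × 29.53 d ≈ 20.11 d.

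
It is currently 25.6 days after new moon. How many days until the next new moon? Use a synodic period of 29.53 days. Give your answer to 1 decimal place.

The next new moon completes the synodic month: 29.53 − 25.6 = 3.930 days.

3.9 days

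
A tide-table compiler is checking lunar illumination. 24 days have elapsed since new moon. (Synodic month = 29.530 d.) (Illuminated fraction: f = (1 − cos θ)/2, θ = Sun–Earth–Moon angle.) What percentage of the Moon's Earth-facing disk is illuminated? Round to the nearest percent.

31%

Elongation θ = 360° × 24/29.530 ≈ 292.6°.
cos 292.6° = 0.384, so f = (1 − 0.384)/2 = 0.308, so 31%.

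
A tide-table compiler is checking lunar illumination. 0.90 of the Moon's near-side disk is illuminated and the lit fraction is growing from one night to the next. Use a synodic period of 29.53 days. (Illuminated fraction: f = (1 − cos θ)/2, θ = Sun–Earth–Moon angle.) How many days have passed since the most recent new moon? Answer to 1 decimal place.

11.7 days

cos θ = 1 − 2f = -0.800, giving a principal value of 143.1°.
Waxing ⇒ before full, so θ = 143.1°.
At 360°/29.53 d per day, 143.1° corresponds to 11.74 days.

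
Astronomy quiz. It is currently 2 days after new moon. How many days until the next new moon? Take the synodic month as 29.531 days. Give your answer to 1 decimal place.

The next new moon completes the synodic month: 29.531 − 2 = 27.531 days.

27.5 days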